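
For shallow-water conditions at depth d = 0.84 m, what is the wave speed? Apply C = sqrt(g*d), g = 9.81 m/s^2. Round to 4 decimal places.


Using the shallow-water approximation:
C = sqrt(g * d) = sqrt(9.81 * 0.84)
C = sqrt(8.2404)
C = 2.8706 m/s

2.8706


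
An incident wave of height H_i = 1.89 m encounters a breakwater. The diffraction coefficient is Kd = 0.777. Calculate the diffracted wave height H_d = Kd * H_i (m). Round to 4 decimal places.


H_d = Kd * H_i
H_d = 0.777 * 1.89
H_d = 1.4685 m

1.4685


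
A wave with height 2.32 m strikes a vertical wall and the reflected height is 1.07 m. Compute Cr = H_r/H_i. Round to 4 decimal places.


Cr = H_r / H_i
Cr = 1.07 / 2.32
Cr = 0.4612

0.4612


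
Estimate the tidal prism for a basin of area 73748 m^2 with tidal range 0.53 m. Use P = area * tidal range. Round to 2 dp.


Tidal prism = Area * Tidal range
P = 73748 * 0.53
P = 39086.44 m^3

39086.44


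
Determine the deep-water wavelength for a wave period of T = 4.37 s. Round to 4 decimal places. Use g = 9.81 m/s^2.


L0 = g * T^2 / (2 * pi)
L0 = 9.81 * 4.37^2 / (2 * pi)
L0 = 9.81 * 19.0969 / 6.28319
L0 = 187.3406 / 6.28319
L0 = 29.8162 m

29.8162


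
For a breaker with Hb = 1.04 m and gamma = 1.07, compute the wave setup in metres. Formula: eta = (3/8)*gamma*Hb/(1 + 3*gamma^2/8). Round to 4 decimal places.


eta = (3/8) * gamma * Hb / (1 + 3*gamma^2/8)
Numerator = (3/8) * 1.07 * 1.04 = 0.417300
Denominator = 1 + 3*1.07^2/8 = 1 + 0.429338 = 1.429338
eta = 0.417300 / 1.429338
eta = 0.2920 m

0.2920


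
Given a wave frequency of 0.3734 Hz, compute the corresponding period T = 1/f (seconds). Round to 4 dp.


T = 1 / f
T = 1 / 0.3734
T = 2.6781 s

2.6781


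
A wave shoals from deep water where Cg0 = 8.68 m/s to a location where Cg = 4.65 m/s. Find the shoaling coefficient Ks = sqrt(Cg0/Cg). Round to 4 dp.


Ks = sqrt(Cg0 / Cg)
Ks = sqrt(8.68 / 4.65)
Ks = sqrt(1.8667)
Ks = 1.3663

1.3663


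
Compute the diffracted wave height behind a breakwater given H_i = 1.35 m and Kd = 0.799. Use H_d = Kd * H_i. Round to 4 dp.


H_d = Kd * H_i
H_d = 0.799 * 1.35
H_d = 1.0787 m

1.0787


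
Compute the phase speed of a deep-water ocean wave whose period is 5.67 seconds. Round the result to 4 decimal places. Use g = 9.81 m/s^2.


We use the deep-water celerity formula:
C = g * T / (2 * pi)
C = 9.81 * 5.67 / (2 * 3.14159...)
C = 55.622700 / 6.283185
C = 8.8526 m/s

8.8526


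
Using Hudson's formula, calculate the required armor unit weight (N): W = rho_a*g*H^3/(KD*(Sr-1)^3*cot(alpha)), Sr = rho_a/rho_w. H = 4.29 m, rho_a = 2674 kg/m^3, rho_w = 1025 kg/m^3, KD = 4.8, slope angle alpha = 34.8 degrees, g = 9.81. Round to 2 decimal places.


Sr = rho_a / rho_w = 2674 / 1025 = 2.608780
(Sr - 1) = 1.608780
(Sr - 1)^3 = 4.163805
cot(34.8) = 1 / tan(34.8) = 1 / 0.695018 = 1.438811
Numerator = 2674 * 9.81 * 4.29^3 = 2071105.8094
Denominator = 4.8 * 4.163805 * 1.438811 = 28.756464
W = 2071105.8094 / 28.756464
W = 72022.27 N

72022.27


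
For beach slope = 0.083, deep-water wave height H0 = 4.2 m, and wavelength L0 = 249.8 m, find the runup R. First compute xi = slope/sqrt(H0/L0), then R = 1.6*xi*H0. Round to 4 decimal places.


xi = slope / sqrt(H0/L0)
H0/L0 = 4.2/249.8 = 0.016813
sqrt(0.016813) = 0.129667
xi = 0.083 / 0.129667 = 0.640103
R = 1.6 * xi * H0 = 1.6 * 0.640103 * 4.2
R = 4.3015 m

4.3015


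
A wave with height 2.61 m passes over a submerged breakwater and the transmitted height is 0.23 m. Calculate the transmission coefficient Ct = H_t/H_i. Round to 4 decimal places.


Ct = H_t / H_i
Ct = 0.23 / 2.61
Ct = 0.0881

0.0881


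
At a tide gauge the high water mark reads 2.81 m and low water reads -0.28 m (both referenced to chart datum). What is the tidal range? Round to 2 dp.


Tidal range = High water - Low water
Tidal range = 2.81 - (-0.28)
Tidal range = 3.09 m

3.09


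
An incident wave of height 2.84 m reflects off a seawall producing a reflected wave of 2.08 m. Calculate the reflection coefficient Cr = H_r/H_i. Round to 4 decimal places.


Cr = H_r / H_i
Cr = 2.08 / 2.84
Cr = 0.7324

0.7324


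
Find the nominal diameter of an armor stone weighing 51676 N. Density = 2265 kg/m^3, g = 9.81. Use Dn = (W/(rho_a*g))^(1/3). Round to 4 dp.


V = W / (rho_a * g)
V = 51676 / (2265 * 9.81)
V = 51676 / 22219.65
V = 2.325689 m^3
Dn = V^(1/3) = 2.325689^(1/3)
Dn = 1.3249 m

1.3249


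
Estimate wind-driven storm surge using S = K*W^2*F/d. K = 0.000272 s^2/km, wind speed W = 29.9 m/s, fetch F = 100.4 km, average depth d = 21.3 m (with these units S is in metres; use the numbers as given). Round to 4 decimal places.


S = K * W^2 * F / d
W^2 = 29.9^2 = 894.01
S = 0.000272 * 894.01 * 100.4 / 21.3
Numerator = 0.000272 * 894.01 * 100.4 = 24.414340
S = 24.414340 / 21.3 = 1.1462 m

1.1462


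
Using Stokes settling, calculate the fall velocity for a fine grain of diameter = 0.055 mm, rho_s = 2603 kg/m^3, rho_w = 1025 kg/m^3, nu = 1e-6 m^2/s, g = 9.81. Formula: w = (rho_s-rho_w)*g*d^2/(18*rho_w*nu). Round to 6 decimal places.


w = (rho_s - rho_w) * g * d^2 / (18 * rho_w * nu)
d = 0.055 mm = 0.000055 m
rho_s - rho_w = 2603 - 1025 = 1578
Numerator = 1578 * 9.81 * (0.000055)^2 = 0.000046827545
Denominator = 18 * 1025 * 1e-6 = 0.018450
w = 0.002538 m/s

0.002538


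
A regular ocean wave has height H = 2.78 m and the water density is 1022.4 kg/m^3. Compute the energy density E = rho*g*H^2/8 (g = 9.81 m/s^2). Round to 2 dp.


E = (1/8) * rho * g * H^2
E = (1/8) * 1022.4 * 9.81 * 2.78^2
E = 0.125 * 1022.4 * 9.81 * 7.7284
E = 9689.23 J/m^2

9689.23


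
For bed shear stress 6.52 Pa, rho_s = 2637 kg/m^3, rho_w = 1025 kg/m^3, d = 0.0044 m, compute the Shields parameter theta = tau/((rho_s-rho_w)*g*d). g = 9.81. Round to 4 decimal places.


theta = tau / ((rho_s - rho_w) * g * d)
rho_s - rho_w = 2637 - 1025 = 1612
Denominator = 1612 * 9.81 * 0.0044 = 69.580368
theta = 6.52 / 69.580368
theta = 0.0937

0.0937


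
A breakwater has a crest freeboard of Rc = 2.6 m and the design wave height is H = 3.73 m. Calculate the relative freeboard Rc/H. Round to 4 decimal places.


Relative freeboard = Rc / H
= 2.6 / 3.73
= 0.6971

0.6971


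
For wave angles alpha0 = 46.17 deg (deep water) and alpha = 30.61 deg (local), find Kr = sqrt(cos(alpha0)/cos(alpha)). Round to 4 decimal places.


Kr = sqrt(cos(alpha0) / cos(alpha))
cos(46.17) = 0.692521
cos(30.61) = 0.860653
Kr = sqrt(0.692521 / 0.860653)
Kr = sqrt(0.804646)
Kr = 0.8970

0.8970


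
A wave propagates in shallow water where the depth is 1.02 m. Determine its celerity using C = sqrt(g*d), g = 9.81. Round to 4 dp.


Using the shallow-water approximation:
C = sqrt(g * d) = sqrt(9.81 * 1.02)
C = sqrt(10.0062)
C = 3.1633 m/s

3.1633


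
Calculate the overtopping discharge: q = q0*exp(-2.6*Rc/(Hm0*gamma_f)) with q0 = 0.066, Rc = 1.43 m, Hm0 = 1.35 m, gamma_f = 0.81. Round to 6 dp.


q = q0 * exp(-2.6 * Rc / (Hm0 * gamma_f))
Exponent = -2.6 * 1.43 / (1.35 * 0.81)
= -2.6 * 1.43 / 1.0935
= -3.400091
exp(-3.400091) = 0.033370
q = 0.066 * 0.033370
q = 0.002202 m^3/s/m

0.002202


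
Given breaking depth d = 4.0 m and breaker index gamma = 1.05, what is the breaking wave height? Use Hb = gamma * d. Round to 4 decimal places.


Hb = gamma * d
Hb = 1.05 * 4.0
Hb = 4.2000 m

4.2000


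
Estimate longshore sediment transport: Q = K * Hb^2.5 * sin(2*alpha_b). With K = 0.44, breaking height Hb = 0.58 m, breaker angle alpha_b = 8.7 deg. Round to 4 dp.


Q = K * Hb^2.5 * sin(2 * alpha_b)
Hb^2.5 = 0.58^2.5 = 0.256195
sin(2 * 8.7) = sin(17.4) = 0.299041
Q = 0.44 * 0.256195 * 0.299041
Q = 0.0337 m^3/s

0.0337


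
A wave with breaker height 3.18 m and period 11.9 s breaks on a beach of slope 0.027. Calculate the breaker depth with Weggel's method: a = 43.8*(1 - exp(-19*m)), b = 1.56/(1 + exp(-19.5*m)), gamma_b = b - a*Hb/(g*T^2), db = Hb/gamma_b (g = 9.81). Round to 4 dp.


a = 43.8 * (1 - exp(-19 * m))
exp(-19 * 0.027) = exp(-0.5130) = 0.598697
a = 43.8 * (1 - 0.598697) = 17.577081
b = 1.56 / (1 + exp(-19.5 * m))
exp(-19.5 * 0.027) = exp(-0.5265) = 0.590669
b = 1.56 / (1 + 0.590669) = 0.980720
Hb / (g * T^2) = 3.18 / (9.81 * 11.9^2) = 3.18 / 1389.1941 = 0.00228910
gamma_b = b - a * Hb/(g*T^2) = 0.980720 - 17.577081 * 0.00228910 = 0.940484
db = Hb / gamma_b = 3.18 / 0.940484
db = 3.3812 m

3.3812


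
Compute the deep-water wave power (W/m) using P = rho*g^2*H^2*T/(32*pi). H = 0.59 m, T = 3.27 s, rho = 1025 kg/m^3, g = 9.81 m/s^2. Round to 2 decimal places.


P = rho * g^2 * H^2 * T / (32 * pi)
P = 1025 * 9.81^2 * 0.59^2 * 3.27 / (32 * pi)
P = 1025 * 96.2361 * 0.3481 * 3.27 / 100.53096
P = 1116.90 W/m

1116.90


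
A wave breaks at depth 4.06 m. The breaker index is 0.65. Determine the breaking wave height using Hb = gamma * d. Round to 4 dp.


Hb = gamma * d
Hb = 0.65 * 4.06
Hb = 2.6390 m

2.6390


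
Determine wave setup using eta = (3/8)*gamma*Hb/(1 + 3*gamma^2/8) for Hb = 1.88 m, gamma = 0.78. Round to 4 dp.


eta = (3/8) * gamma * Hb / (1 + 3*gamma^2/8)
Numerator = (3/8) * 0.78 * 1.88 = 0.549900
Denominator = 1 + 3*0.78^2/8 = 1 + 0.228150 = 1.228150
eta = 0.549900 / 1.228150
eta = 0.4477 m

0.4477


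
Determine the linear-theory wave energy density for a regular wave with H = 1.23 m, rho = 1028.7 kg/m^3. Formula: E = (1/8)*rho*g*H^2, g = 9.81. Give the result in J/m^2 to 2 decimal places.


E = (1/8) * rho * g * H^2
E = (1/8) * 1028.7 * 9.81 * 1.23^2
E = 0.125 * 1028.7 * 9.81 * 1.5129
E = 1908.44 J/m^2

1908.44


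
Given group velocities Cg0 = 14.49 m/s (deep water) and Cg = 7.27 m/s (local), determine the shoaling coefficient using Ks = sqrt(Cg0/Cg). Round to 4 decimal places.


Ks = sqrt(Cg0 / Cg)
Ks = sqrt(14.49 / 7.27)
Ks = sqrt(1.9931)
Ks = 1.4118

1.4118


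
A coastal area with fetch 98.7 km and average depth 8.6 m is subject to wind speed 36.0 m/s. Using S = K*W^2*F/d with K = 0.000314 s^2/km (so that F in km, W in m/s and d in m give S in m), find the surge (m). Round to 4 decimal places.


S = K * W^2 * F / d
W^2 = 36.0^2 = 1296.00
S = 0.000314 * 1296.00 * 98.7 / 8.6
Numerator = 0.000314 * 1296.00 * 98.7 = 40.165373
S = 40.165373 / 8.6 = 4.6704 m

4.6704


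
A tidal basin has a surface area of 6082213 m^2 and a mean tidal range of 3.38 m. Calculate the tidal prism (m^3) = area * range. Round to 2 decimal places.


Tidal prism = Area * Tidal range
P = 6082213 * 3.38
P = 20557879.94 m^3

20557879.94


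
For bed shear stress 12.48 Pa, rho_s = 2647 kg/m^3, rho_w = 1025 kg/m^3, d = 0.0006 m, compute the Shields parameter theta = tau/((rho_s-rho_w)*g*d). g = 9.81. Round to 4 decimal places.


theta = tau / ((rho_s - rho_w) * g * d)
rho_s - rho_w = 2647 - 1025 = 1622
Denominator = 1622 * 9.81 * 0.0006 = 9.547092
theta = 12.48 / 9.547092
theta = 1.3072

1.3072


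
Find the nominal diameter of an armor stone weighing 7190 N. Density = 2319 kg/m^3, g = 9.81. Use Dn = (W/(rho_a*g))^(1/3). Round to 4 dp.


V = W / (rho_a * g)
V = 7190 / (2319 * 9.81)
V = 7190 / 22749.39
V = 0.316052 m^3
Dn = V^(1/3) = 0.316052^(1/3)
Dn = 0.6812 m

0.6812


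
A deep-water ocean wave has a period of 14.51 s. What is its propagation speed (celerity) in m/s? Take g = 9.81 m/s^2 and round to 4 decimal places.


We use the deep-water celerity formula:
C = g * T / (2 * pi)
C = 9.81 * 14.51 / (2 * 3.14159...)
C = 142.343100 / 6.283185
C = 22.6546 m/s

22.6546


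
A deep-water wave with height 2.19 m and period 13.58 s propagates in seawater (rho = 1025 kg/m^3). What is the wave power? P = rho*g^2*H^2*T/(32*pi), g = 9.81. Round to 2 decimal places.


P = rho * g^2 * H^2 * T / (32 * pi)
P = 1025 * 9.81^2 * 2.19^2 * 13.58 / (32 * pi)
P = 1025 * 96.2361 * 4.7961 * 13.58 / 100.53096
P = 63907.24 W/m

63907.24


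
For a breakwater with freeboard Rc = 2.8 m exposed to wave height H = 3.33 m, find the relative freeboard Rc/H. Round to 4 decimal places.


Relative freeboard = Rc / H
= 2.8 / 3.33
= 0.8408

0.8408


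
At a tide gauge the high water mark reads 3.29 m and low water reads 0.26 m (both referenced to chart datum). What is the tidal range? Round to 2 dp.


Tidal range = High water - Low water
Tidal range = 3.29 - (0.26)
Tidal range = 3.03 m

3.03


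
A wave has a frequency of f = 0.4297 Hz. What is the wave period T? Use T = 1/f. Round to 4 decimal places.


T = 1 / f
T = 1 / 0.4297
T = 2.3272 s

2.3272


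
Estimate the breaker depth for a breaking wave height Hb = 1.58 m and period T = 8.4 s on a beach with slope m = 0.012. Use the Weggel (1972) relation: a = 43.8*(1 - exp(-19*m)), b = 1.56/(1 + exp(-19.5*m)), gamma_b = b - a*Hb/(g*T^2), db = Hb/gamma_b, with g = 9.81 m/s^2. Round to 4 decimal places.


a = 43.8 * (1 - exp(-19 * m))
exp(-19 * 0.012) = exp(-0.2280) = 0.796124
a = 43.8 * (1 - 0.796124) = 8.929757
b = 1.56 / (1 + exp(-19.5 * m))
exp(-19.5 * 0.012) = exp(-0.2340) = 0.791362
b = 1.56 / (1 + 0.791362) = 0.870846
Hb / (g * T^2) = 1.58 / (9.81 * 8.4^2) = 1.58 / 692.1936 = 0.00228260
gamma_b = b - a * Hb/(g*T^2) = 0.870846 - 8.929757 * 0.00228260 = 0.850463
db = Hb / gamma_b = 1.58 / 0.850463
db = 1.8578 m

1.8578


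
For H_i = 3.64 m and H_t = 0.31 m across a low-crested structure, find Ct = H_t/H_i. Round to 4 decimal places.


Ct = H_t / H_i
Ct = 0.31 / 3.64
Ct = 0.0852

0.0852


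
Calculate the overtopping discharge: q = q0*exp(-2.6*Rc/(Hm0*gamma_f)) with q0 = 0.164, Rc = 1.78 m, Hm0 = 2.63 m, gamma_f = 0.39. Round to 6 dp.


q = q0 * exp(-2.6 * Rc / (Hm0 * gamma_f))
Exponent = -2.6 * 1.78 / (2.63 * 0.39)
= -2.6 * 1.78 / 1.0257
= -4.512041
exp(-4.512041) = 0.010976
q = 0.164 * 0.010976
q = 0.001800 m^3/s/m

0.001800


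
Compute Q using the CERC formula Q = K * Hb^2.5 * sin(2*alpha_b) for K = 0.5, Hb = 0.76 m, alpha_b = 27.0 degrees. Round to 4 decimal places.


Q = K * Hb^2.5 * sin(2 * alpha_b)
Hb^2.5 = 0.76^2.5 = 0.503540
sin(2 * 27.0) = sin(54.0) = 0.809017
Q = 0.5 * 0.503540 * 0.809017
Q = 0.2037 m^3/s

0.2037


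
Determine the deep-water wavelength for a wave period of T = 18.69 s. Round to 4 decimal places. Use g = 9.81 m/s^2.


L0 = g * T^2 / (2 * pi)
L0 = 9.81 * 18.69^2 / (2 * pi)
L0 = 9.81 * 349.3161 / 6.28319
L0 = 3426.7909 / 6.28319
L0 = 545.3907 m

545.3907


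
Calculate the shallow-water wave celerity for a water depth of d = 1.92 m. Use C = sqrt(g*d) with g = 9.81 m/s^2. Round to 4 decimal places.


Using the shallow-water approximation:
C = sqrt(g * d) = sqrt(9.81 * 1.92)
C = sqrt(18.8352)
C = 4.3400 m/s

4.3400


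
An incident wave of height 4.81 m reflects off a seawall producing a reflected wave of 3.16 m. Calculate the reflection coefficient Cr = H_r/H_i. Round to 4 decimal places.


Cr = H_r / H_i
Cr = 3.16 / 4.81
Cr = 0.6570

0.6570


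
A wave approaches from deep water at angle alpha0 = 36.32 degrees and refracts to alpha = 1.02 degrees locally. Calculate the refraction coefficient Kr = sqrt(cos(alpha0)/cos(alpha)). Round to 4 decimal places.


Kr = sqrt(cos(alpha0) / cos(alpha))
cos(36.32) = 0.805722
cos(1.02) = 0.999842
Kr = sqrt(0.805722 / 0.999842)
Kr = sqrt(0.805849)
Kr = 0.8977

0.8977


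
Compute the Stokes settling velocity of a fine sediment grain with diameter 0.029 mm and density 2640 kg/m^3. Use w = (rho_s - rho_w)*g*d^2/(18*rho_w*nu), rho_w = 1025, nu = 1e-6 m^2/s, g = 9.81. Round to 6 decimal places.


w = (rho_s - rho_w) * g * d^2 / (18 * rho_w * nu)
d = 0.029 mm = 0.000029 m
rho_s - rho_w = 2640 - 1025 = 1615
Numerator = 1615 * 9.81 * (0.000029)^2 = 0.000013324089
Denominator = 18 * 1025 * 1e-6 = 0.018450
w = 0.000722 m/s

0.000722


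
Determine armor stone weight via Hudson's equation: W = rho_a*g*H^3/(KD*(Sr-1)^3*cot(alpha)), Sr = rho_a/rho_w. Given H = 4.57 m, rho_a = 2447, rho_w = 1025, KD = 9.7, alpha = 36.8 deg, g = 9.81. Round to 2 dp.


Sr = rho_a / rho_w = 2447 / 1025 = 2.387317
(Sr - 1) = 1.387317
(Sr - 1)^3 = 2.670098
cot(36.8) = 1 / tan(36.8) = 1 / 0.748096 = 1.336728
Numerator = 2447 * 9.81 * 4.57^3 = 2291139.7330
Denominator = 9.7 * 2.670098 * 1.336728 = 34.621178
W = 2291139.7330 / 34.621178
W = 66177.41 N

66177.41


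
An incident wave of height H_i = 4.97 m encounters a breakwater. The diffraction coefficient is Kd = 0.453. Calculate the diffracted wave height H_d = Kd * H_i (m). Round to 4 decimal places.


H_d = Kd * H_i
H_d = 0.453 * 4.97
H_d = 2.2514 m

2.2514


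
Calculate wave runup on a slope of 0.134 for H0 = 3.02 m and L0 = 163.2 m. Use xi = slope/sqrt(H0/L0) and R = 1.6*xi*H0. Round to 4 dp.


xi = slope / sqrt(H0/L0)
H0/L0 = 3.02/163.2 = 0.018505
sqrt(0.018505) = 0.136033
xi = 0.134 / 0.136033 = 0.985057
R = 1.6 * xi * H0 = 1.6 * 0.985057 * 3.02
R = 4.7598 m

4.7598


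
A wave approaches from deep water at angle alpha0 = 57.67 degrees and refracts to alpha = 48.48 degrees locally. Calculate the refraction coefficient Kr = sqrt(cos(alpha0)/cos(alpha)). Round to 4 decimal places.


Kr = sqrt(cos(alpha0) / cos(alpha))
cos(57.67) = 0.534795
cos(48.48) = 0.662881
Kr = sqrt(0.534795 / 0.662881)
Kr = sqrt(0.806773)
Kr = 0.8982

0.8982


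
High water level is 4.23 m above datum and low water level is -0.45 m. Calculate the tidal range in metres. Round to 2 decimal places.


Tidal range = High water - Low water
Tidal range = 4.23 - (-0.45)
Tidal range = 4.68 m

4.68


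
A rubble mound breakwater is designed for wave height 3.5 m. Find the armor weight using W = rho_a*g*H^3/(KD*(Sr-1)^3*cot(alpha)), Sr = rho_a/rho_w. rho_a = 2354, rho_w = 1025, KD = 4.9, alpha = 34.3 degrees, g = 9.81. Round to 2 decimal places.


Sr = rho_a / rho_w = 2354 / 1025 = 2.296585
(Sr - 1) = 1.296585
(Sr - 1)^3 = 2.179733
cot(34.3) = 1 / tan(34.3) = 1 / 0.682154 = 1.465945
Numerator = 2354 * 9.81 * 3.5^3 = 990101.2275
Denominator = 4.9 * 2.179733 * 1.465945 = 15.657310
W = 990101.2275 / 15.657310
W = 63235.72 N

63235.72


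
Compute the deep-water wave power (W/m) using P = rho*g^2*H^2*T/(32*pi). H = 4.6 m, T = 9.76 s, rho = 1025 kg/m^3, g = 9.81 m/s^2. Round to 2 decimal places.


P = rho * g^2 * H^2 * T / (32 * pi)
P = 1025 * 9.81^2 * 4.6^2 * 9.76 / (32 * pi)
P = 1025 * 96.2361 * 21.1600 * 9.76 / 100.53096
P = 202641.09 W/m

202641.09


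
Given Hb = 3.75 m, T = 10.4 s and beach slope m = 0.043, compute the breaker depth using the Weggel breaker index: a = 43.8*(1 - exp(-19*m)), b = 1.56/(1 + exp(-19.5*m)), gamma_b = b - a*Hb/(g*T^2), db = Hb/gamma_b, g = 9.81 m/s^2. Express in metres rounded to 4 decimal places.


a = 43.8 * (1 - exp(-19 * m))
exp(-19 * 0.043) = exp(-0.8170) = 0.441755
a = 43.8 * (1 - 0.441755) = 24.451134
b = 1.56 / (1 + exp(-19.5 * m))
exp(-19.5 * 0.043) = exp(-0.8385) = 0.432359
b = 1.56 / (1 + 0.432359) = 1.089113
Hb / (g * T^2) = 3.75 / (9.81 * 10.4^2) = 3.75 / 1061.0496 = 0.00353424
gamma_b = b - a * Hb/(g*T^2) = 1.089113 - 24.451134 * 0.00353424 = 1.002697
db = Hb / gamma_b = 3.75 / 1.002697
db = 3.7399 m

3.7399


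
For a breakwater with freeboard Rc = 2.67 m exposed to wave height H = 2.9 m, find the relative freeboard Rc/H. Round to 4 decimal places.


Relative freeboard = Rc / H
= 2.67 / 2.9
= 0.9207

0.9207


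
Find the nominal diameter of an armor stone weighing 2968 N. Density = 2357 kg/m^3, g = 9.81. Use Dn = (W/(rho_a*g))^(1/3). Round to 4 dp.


V = W / (rho_a * g)
V = 2968 / (2357 * 9.81)
V = 2968 / 23122.17
V = 0.128362 m^3
Dn = V^(1/3) = 0.128362^(1/3)
Dn = 0.5044 m

0.5044


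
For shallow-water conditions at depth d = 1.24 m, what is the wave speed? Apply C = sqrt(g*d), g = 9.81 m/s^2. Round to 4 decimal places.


Using the shallow-water approximation:
C = sqrt(g * d) = sqrt(9.81 * 1.24)
C = sqrt(12.1644)
C = 3.4877 m/s

3.4877


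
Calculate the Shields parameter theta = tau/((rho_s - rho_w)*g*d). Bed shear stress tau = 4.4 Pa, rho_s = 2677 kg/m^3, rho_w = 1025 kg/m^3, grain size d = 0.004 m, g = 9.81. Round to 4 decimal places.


theta = tau / ((rho_s - rho_w) * g * d)
rho_s - rho_w = 2677 - 1025 = 1652
Denominator = 1652 * 9.81 * 0.004 = 64.824480
theta = 4.4 / 64.824480
theta = 0.0679

0.0679


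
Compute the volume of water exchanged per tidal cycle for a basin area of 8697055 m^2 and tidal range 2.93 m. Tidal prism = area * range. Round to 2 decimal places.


Tidal prism = Area * Tidal range
P = 8697055 * 2.93
P = 25482371.15 m^3

25482371.15


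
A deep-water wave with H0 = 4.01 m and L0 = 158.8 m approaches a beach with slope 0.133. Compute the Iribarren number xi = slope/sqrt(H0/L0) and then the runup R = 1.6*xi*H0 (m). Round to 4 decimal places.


xi = slope / sqrt(H0/L0)
H0/L0 = 4.01/158.8 = 0.025252
sqrt(0.025252) = 0.158908
xi = 0.133 / 0.158908 = 0.836960
R = 1.6 * xi * H0 = 1.6 * 0.836960 * 4.01
R = 5.3699 m

5.3699


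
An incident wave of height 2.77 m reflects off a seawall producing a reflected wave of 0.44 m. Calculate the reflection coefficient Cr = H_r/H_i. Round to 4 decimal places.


Cr = H_r / H_i
Cr = 0.44 / 2.77
Cr = 0.1588

0.1588


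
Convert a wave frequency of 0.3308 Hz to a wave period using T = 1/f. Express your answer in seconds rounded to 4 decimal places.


T = 1 / f
T = 1 / 0.3308
T = 3.0230 s

3.0230


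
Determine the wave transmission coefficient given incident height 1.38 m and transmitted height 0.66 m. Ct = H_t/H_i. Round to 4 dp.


Ct = H_t / H_i
Ct = 0.66 / 1.38
Ct = 0.4783

0.4783


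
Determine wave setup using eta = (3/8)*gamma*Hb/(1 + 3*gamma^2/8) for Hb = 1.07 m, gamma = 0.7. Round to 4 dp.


eta = (3/8) * gamma * Hb / (1 + 3*gamma^2/8)
Numerator = (3/8) * 0.7 * 1.07 = 0.280875
Denominator = 1 + 3*0.7^2/8 = 1 + 0.183750 = 1.183750
eta = 0.280875 / 1.183750
eta = 0.2373 m

0.2373


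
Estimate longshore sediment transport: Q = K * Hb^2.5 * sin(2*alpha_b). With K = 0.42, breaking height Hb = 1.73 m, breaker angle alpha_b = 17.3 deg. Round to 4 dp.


Q = K * Hb^2.5 * sin(2 * alpha_b)
Hb^2.5 = 1.73^2.5 = 3.936545
sin(2 * 17.3) = sin(34.6) = 0.567844
Q = 0.42 * 3.936545 * 0.567844
Q = 0.9388 m^3/s

0.9388


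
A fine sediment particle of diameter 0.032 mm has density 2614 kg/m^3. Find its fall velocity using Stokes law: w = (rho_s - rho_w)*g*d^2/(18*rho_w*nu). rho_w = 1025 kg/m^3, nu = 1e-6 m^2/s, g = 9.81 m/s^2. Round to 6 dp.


w = (rho_s - rho_w) * g * d^2 / (18 * rho_w * nu)
d = 0.032 mm = 0.000032 m
rho_s - rho_w = 2614 - 1025 = 1589
Numerator = 1589 * 9.81 * (0.000032)^2 = 0.000015962204
Denominator = 18 * 1025 * 1e-6 = 0.018450
w = 0.000865 m/s

0.000865


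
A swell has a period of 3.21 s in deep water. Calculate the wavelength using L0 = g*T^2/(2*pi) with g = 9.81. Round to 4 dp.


L0 = g * T^2 / (2 * pi)
L0 = 9.81 * 3.21^2 / (2 * pi)
L0 = 9.81 * 10.3041 / 6.28319
L0 = 101.0832 / 6.28319
L0 = 16.0879 m

16.0879


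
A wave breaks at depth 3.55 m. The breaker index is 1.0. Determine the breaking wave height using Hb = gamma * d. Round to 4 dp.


Hb = gamma * d
Hb = 1.0 * 3.55
Hb = 3.5500 m

3.5500


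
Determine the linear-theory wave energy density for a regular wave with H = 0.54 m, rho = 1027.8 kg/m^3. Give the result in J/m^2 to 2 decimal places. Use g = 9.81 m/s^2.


E = (1/8) * rho * g * H^2
E = (1/8) * 1027.8 * 9.81 * 0.54^2
E = 0.125 * 1027.8 * 9.81 * 0.2916
E = 367.52 J/m^2

367.52


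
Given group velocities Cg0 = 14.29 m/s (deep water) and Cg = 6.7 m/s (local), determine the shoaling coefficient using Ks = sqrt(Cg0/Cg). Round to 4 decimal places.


Ks = sqrt(Cg0 / Cg)
Ks = sqrt(14.29 / 6.7)
Ks = sqrt(2.1328)
Ks = 1.4604

1.4604


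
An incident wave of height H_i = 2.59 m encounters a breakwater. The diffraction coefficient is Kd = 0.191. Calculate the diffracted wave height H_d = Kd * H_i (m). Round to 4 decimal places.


H_d = Kd * H_i
H_d = 0.191 * 2.59
H_d = 0.4947 m

0.4947


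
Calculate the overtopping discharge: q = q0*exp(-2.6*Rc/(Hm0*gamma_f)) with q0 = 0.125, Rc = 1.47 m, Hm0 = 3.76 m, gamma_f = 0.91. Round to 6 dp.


q = q0 * exp(-2.6 * Rc / (Hm0 * gamma_f))
Exponent = -2.6 * 1.47 / (3.76 * 0.91)
= -2.6 * 1.47 / 3.4216
= -1.117021
exp(-1.117021) = 0.327253
q = 0.125 * 0.327253
q = 0.040907 m^3/s/m

0.040907


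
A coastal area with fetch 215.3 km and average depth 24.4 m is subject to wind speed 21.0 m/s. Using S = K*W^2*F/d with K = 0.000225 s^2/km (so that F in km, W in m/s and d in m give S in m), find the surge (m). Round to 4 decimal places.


S = K * W^2 * F / d
W^2 = 21.0^2 = 441.00
S = 0.000225 * 441.00 * 215.3 / 24.4
Numerator = 0.000225 * 441.00 * 215.3 = 21.363142
S = 21.363142 / 24.4 = 0.8755 m

0.8755


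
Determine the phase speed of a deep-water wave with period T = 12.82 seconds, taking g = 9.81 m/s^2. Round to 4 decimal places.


We use the deep-water celerity formula:
C = g * T / (2 * pi)
C = 9.81 * 12.82 / (2 * 3.14159...)
C = 125.764200 / 6.283185
C = 20.0160 m/s

20.0160


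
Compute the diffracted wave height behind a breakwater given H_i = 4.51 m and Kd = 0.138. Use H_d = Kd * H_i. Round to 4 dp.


H_d = Kd * H_i
H_d = 0.138 * 4.51
H_d = 0.6224 m

0.6224


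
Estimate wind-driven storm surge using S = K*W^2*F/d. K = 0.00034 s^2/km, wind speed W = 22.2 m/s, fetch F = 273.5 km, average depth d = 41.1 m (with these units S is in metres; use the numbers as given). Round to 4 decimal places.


S = K * W^2 * F / d
W^2 = 22.2^2 = 492.84
S = 0.00034 * 492.84 * 273.5 / 41.1
Numerator = 0.00034 * 492.84 * 273.5 = 45.829192
S = 45.829192 / 41.1 = 1.1151 m

1.1151


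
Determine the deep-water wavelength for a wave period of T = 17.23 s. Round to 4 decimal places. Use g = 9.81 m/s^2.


L0 = g * T^2 / (2 * pi)
L0 = 9.81 * 17.23^2 / (2 * pi)
L0 = 9.81 * 296.8729 / 6.28319
L0 = 2912.3231 / 6.28319
L0 = 463.5106 m

463.5106


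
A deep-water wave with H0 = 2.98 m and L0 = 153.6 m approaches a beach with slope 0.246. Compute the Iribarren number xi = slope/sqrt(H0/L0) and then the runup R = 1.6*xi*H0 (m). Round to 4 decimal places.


xi = slope / sqrt(H0/L0)
H0/L0 = 2.98/153.6 = 0.019401
sqrt(0.019401) = 0.139288
xi = 0.246 / 0.139288 = 1.766130
R = 1.6 * xi * H0 = 1.6 * 1.766130 * 2.98
R = 8.4209 m

8.4209


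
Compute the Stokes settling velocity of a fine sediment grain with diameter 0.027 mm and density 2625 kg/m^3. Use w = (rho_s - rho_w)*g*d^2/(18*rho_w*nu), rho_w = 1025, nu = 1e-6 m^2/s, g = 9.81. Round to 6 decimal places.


w = (rho_s - rho_w) * g * d^2 / (18 * rho_w * nu)
d = 0.027 mm = 0.000027 m
rho_s - rho_w = 2625 - 1025 = 1600
Numerator = 1600 * 9.81 * (0.000027)^2 = 0.000011442384
Denominator = 18 * 1025 * 1e-6 = 0.018450
w = 0.000620 m/s

0.000620


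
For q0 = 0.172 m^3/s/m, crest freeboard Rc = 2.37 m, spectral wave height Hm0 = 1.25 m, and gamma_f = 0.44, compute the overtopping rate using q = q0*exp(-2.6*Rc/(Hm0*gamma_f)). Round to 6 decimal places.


q = q0 * exp(-2.6 * Rc / (Hm0 * gamma_f))
Exponent = -2.6 * 2.37 / (1.25 * 0.44)
= -2.6 * 2.37 / 0.5500
= -11.203636
exp(-11.203636) = 0.000014
q = 0.172 * 0.000014
q = 0.000002 m^3/s/m

0.000002


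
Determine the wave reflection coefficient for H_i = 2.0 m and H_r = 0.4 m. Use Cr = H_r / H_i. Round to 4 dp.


Cr = H_r / H_i
Cr = 0.4 / 2.0
Cr = 0.2000

0.2000


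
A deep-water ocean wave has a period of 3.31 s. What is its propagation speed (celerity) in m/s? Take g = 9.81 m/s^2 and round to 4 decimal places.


We use the deep-water celerity formula:
C = g * T / (2 * pi)
C = 9.81 * 3.31 / (2 * 3.14159...)
C = 32.471100 / 6.283185
C = 5.1679 m/s

5.1679


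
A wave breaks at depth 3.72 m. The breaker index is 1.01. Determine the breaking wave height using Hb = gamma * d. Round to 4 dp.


Hb = gamma * d
Hb = 1.01 * 3.72
Hb = 3.7572 m

3.7572


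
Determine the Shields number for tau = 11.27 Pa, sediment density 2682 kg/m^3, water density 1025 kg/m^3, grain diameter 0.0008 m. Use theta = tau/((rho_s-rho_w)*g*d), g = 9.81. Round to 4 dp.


theta = tau / ((rho_s - rho_w) * g * d)
rho_s - rho_w = 2682 - 1025 = 1657
Denominator = 1657 * 9.81 * 0.0008 = 13.004136
theta = 11.27 / 13.004136
theta = 0.8666

0.8666


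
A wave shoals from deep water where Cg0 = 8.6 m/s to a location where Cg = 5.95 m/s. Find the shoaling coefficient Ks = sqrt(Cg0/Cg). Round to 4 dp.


Ks = sqrt(Cg0 / Cg)
Ks = sqrt(8.6 / 5.95)
Ks = sqrt(1.4454)
Ks = 1.2022

1.2022


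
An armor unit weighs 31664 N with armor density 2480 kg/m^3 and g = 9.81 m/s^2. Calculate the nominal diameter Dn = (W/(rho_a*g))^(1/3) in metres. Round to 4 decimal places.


V = W / (rho_a * g)
V = 31664 / (2480 * 9.81)
V = 31664 / 24328.80
V = 1.301503 m^3
Dn = V^(1/3) = 1.301503^(1/3)
Dn = 1.0918 m

1.0918


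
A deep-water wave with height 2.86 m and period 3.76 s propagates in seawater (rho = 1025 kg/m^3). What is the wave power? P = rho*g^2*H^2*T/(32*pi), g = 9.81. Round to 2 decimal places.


P = rho * g^2 * H^2 * T / (32 * pi)
P = 1025 * 9.81^2 * 2.86^2 * 3.76 / (32 * pi)
P = 1025 * 96.2361 * 8.1796 * 3.76 / 100.53096
P = 30177.41 W/m

30177.41


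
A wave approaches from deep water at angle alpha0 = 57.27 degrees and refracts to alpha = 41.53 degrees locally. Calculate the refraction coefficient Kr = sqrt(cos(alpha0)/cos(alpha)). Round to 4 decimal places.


Kr = sqrt(cos(alpha0) / cos(alpha))
cos(57.27) = 0.540681
cos(41.53) = 0.748609
Kr = sqrt(0.540681 / 0.748609)
Kr = sqrt(0.722248)
Kr = 0.8499

0.8499


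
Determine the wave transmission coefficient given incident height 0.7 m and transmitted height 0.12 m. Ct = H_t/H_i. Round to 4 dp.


Ct = H_t / H_i
Ct = 0.12 / 0.7
Ct = 0.1714

0.1714


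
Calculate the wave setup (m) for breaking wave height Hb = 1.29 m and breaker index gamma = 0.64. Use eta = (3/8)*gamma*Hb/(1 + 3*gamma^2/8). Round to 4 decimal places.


eta = (3/8) * gamma * Hb / (1 + 3*gamma^2/8)
Numerator = (3/8) * 0.64 * 1.29 = 0.309600
Denominator = 1 + 3*0.64^2/8 = 1 + 0.153600 = 1.153600
eta = 0.309600 / 1.153600
eta = 0.2684 m

0.2684


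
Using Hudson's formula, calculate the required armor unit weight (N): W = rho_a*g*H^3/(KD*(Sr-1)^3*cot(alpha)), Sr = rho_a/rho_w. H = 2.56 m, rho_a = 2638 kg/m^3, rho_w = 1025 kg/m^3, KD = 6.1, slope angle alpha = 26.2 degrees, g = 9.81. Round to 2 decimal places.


Sr = rho_a / rho_w = 2638 / 1025 = 2.573659
(Sr - 1) = 1.573659
(Sr - 1)^3 = 3.897010
cot(26.2) = 1 / tan(26.2) = 1 / 0.492061 = 2.032268
Numerator = 2638 * 9.81 * 2.56^3 = 434173.8819
Denominator = 6.1 * 3.897010 * 2.032268 = 48.310596
W = 434173.8819 / 48.310596
W = 8987.14 N

8987.14


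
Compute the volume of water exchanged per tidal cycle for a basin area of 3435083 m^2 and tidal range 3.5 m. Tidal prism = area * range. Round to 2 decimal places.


Tidal prism = Area * Tidal range
P = 3435083 * 3.5
P = 12022790.50 m^3

12022790.50


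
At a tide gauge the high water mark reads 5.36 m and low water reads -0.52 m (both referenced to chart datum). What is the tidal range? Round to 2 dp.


Tidal range = High water - Low water
Tidal range = 5.36 - (-0.52)
Tidal range = 5.88 m

5.88


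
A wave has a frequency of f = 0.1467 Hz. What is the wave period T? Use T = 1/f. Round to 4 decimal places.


T = 1 / f
T = 1 / 0.1467
T = 6.8166 s

6.8166


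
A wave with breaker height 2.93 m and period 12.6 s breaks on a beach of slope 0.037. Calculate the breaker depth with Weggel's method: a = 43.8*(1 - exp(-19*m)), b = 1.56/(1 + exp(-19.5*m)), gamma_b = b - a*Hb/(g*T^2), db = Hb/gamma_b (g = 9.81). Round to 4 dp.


a = 43.8 * (1 - exp(-19 * m))
exp(-19 * 0.037) = exp(-0.7030) = 0.495098
a = 43.8 * (1 - 0.495098) = 22.114717
b = 1.56 / (1 + exp(-19.5 * m))
exp(-19.5 * 0.037) = exp(-0.7215) = 0.486023
b = 1.56 / (1 + 0.486023) = 1.049782
Hb / (g * T^2) = 2.93 / (9.81 * 12.6^2) = 2.93 / 1557.4356 = 0.00188130
gamma_b = b - a * Hb/(g*T^2) = 1.049782 - 22.114717 * 0.00188130 = 1.008178
db = Hb / gamma_b = 2.93 / 1.008178
db = 2.9062 m

2.9062


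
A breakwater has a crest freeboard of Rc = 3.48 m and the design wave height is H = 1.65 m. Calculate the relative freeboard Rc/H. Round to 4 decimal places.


Relative freeboard = Rc / H
= 3.48 / 1.65
= 2.1091

2.1091


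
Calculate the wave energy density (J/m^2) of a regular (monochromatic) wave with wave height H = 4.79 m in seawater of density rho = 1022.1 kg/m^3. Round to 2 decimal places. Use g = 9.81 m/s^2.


E = (1/8) * rho * g * H^2
E = (1/8) * 1022.1 * 9.81 * 4.79^2
E = 0.125 * 1022.1 * 9.81 * 22.9441
E = 28756.99 J/m^2

28756.99


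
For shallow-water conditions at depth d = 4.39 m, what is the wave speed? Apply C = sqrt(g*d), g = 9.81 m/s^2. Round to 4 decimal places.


Using the shallow-water approximation:
C = sqrt(g * d) = sqrt(9.81 * 4.39)
C = sqrt(43.0659)
C = 6.5625 m/s

6.5625


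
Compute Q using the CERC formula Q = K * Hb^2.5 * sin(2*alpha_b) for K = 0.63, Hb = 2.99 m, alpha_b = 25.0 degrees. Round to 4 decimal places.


Q = K * Hb^2.5 * sin(2 * alpha_b)
Hb^2.5 = 2.99^2.5 = 15.458878
sin(2 * 25.0) = sin(50.0) = 0.766044
Q = 0.63 * 15.458878 * 0.766044
Q = 7.4606 m^3/s

7.4606


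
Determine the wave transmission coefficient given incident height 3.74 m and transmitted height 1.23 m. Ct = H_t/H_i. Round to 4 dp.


Ct = H_t / H_i
Ct = 1.23 / 3.74
Ct = 0.3289

0.3289


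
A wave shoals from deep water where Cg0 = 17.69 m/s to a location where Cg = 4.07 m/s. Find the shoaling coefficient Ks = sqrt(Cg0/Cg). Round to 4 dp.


Ks = sqrt(Cg0 / Cg)
Ks = sqrt(17.69 / 4.07)
Ks = sqrt(4.3464)
Ks = 2.0848

2.0848


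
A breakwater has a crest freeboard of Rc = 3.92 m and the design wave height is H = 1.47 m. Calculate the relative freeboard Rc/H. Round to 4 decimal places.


Relative freeboard = Rc / H
= 3.92 / 1.47
= 2.6667

2.6667


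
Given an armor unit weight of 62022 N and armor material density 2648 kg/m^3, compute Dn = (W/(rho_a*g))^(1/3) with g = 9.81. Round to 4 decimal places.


V = W / (rho_a * g)
V = 62022 / (2648 * 9.81)
V = 62022 / 25976.88
V = 2.387585 m^3
Dn = V^(1/3) = 2.387585^(1/3)
Dn = 1.3366 m

1.3366


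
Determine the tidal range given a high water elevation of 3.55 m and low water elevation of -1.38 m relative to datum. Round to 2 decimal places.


Tidal range = High water - Low water
Tidal range = 3.55 - (-1.38)
Tidal range = 4.93 m

4.93


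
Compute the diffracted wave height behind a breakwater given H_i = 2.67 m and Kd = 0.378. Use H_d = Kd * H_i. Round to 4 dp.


H_d = Kd * H_i
H_d = 0.378 * 2.67
H_d = 1.0093 m

1.0093


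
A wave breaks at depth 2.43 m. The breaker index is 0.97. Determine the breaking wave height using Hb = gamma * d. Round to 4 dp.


Hb = gamma * d
Hb = 0.97 * 2.43
Hb = 2.3571 m

2.3571


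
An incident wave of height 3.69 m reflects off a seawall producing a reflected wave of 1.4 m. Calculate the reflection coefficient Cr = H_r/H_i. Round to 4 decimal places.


Cr = H_r / H_i
Cr = 1.4 / 3.69
Cr = 0.3794

0.3794


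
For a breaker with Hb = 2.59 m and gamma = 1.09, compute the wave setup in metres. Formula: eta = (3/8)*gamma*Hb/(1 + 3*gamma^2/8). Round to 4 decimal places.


eta = (3/8) * gamma * Hb / (1 + 3*gamma^2/8)
Numerator = (3/8) * 1.09 * 2.59 = 1.058663
Denominator = 1 + 3*1.09^2/8 = 1 + 0.445538 = 1.445538
eta = 1.058663 / 1.445538
eta = 0.7324 m

0.7324


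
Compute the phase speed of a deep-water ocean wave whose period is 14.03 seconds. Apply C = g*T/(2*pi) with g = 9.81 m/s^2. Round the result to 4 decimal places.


We use the deep-water celerity formula:
C = g * T / (2 * pi)
C = 9.81 * 14.03 / (2 * 3.14159...)
C = 137.634300 / 6.283185
C = 21.9052 m/s

21.9052


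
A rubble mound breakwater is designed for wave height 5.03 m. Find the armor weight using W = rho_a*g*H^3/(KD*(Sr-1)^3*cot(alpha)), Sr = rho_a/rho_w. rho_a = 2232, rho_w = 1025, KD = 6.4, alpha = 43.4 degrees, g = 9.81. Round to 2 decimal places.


Sr = rho_a / rho_w = 2232 / 1025 = 2.177561
(Sr - 1) = 1.177561
(Sr - 1)^3 = 1.632865
cot(43.4) = 1 / tan(43.4) = 1 / 0.945653 = 1.057470
Numerator = 2232 * 9.81 * 5.03^3 = 2786552.0061
Denominator = 6.4 * 1.632865 * 1.057470 = 11.050919
W = 2786552.0061 / 11.050919
W = 252155.69 N

252155.69


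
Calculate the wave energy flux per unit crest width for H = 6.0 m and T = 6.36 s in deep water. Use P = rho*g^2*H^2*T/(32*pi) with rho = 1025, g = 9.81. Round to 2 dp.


P = rho * g^2 * H^2 * T / (32 * pi)
P = 1025 * 9.81^2 * 6.0^2 * 6.36 / (32 * pi)
P = 1025 * 96.2361 * 36.0000 * 6.36 / 100.53096
P = 224657.87 W/m

224657.87


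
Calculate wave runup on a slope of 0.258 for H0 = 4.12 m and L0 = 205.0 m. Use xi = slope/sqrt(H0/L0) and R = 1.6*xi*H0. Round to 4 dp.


xi = slope / sqrt(H0/L0)
H0/L0 = 4.12/205.0 = 0.020098
sqrt(0.020098) = 0.141766
xi = 0.258 / 0.141766 = 1.819902
R = 1.6 * xi * H0 = 1.6 * 1.819902 * 4.12
R = 11.9968 m

11.9968


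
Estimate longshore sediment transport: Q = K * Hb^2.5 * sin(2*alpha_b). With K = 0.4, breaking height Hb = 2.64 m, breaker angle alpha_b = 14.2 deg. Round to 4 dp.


Q = K * Hb^2.5 * sin(2 * alpha_b)
Hb^2.5 = 2.64^2.5 = 11.324260
sin(2 * 14.2) = sin(28.4) = 0.475624
Q = 0.4 * 11.324260 * 0.475624
Q = 2.1544 m^3/s

2.1544


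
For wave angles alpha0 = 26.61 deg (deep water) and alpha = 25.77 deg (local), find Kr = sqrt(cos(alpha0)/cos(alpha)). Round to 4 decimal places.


Kr = sqrt(cos(alpha0) / cos(alpha))
cos(26.61) = 0.894076
cos(25.77) = 0.900547
Kr = sqrt(0.894076 / 0.900547)
Kr = sqrt(0.992815)
Kr = 0.9964

0.9964


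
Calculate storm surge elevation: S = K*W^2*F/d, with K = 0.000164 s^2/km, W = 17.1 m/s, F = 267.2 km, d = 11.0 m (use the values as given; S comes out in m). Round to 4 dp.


S = K * W^2 * F / d
W^2 = 17.1^2 = 292.41
S = 0.000164 * 292.41 * 267.2 / 11.0
Numerator = 0.000164 * 292.41 * 267.2 = 12.813640
S = 12.813640 / 11.0 = 1.1649 m

1.1649


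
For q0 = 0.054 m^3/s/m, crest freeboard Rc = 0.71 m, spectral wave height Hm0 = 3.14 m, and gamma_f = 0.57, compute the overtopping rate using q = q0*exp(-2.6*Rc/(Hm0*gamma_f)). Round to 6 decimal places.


q = q0 * exp(-2.6 * Rc / (Hm0 * gamma_f))
Exponent = -2.6 * 0.71 / (3.14 * 0.57)
= -2.6 * 0.71 / 1.7898
= -1.031400
exp(-1.031400) = 0.356507
q = 0.054 * 0.356507
q = 0.019251 m^3/s/m

0.019251


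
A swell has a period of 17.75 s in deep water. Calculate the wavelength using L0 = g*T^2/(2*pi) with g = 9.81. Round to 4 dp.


L0 = g * T^2 / (2 * pi)
L0 = 9.81 * 17.75^2 / (2 * pi)
L0 = 9.81 * 315.0625 / 6.28319
L0 = 3090.7631 / 6.28319
L0 = 491.9102 m

491.9102


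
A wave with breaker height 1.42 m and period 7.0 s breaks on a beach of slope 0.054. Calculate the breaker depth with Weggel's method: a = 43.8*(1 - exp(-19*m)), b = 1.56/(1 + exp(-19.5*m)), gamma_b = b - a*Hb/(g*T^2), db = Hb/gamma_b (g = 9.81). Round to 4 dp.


a = 43.8 * (1 - exp(-19 * m))
exp(-19 * 0.054) = exp(-1.0260) = 0.358438
a = 43.8 * (1 - 0.358438) = 28.100422
b = 1.56 / (1 + exp(-19.5 * m))
exp(-19.5 * 0.054) = exp(-1.0530) = 0.348890
b = 1.56 / (1 + 0.348890) = 1.156507
Hb / (g * T^2) = 1.42 / (9.81 * 7.0^2) = 1.42 / 480.6900 = 0.00295409
gamma_b = b - a * Hb/(g*T^2) = 1.156507 - 28.100422 * 0.00295409 = 1.073496
db = Hb / gamma_b = 1.42 / 1.073496
db = 1.3228 m

1.3228


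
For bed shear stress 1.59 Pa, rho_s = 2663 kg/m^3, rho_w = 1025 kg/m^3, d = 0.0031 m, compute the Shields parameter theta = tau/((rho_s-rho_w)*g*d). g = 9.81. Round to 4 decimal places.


theta = tau / ((rho_s - rho_w) * g * d)
rho_s - rho_w = 2663 - 1025 = 1638
Denominator = 1638 * 9.81 * 0.0031 = 49.813218
theta = 1.59 / 49.813218
theta = 0.0319

0.0319


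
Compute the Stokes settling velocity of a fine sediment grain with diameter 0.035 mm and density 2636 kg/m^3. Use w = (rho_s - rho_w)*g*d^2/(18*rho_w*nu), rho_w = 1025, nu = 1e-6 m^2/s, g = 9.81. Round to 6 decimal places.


w = (rho_s - rho_w) * g * d^2 / (18 * rho_w * nu)
d = 0.035 mm = 0.000035 m
rho_s - rho_w = 2636 - 1025 = 1611
Numerator = 1611 * 9.81 * (0.000035)^2 = 0.000019359790
Denominator = 18 * 1025 * 1e-6 = 0.018450
w = 0.001049 m/s

0.001049


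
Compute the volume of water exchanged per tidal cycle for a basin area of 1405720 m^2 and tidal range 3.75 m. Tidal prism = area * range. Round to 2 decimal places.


Tidal prism = Area * Tidal range
P = 1405720 * 3.75
P = 5271450.00 m^3

5271450.00
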